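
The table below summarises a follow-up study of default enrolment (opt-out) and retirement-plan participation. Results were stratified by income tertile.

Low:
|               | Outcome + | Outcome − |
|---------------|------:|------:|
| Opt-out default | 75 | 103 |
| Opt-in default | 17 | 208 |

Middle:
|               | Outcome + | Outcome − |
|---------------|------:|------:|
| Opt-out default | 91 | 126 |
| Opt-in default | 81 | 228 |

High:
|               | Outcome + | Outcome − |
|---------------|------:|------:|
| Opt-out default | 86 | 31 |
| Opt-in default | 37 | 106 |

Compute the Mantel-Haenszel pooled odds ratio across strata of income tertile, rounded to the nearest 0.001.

4.021

OR_MH = Σ(aᵢdᵢ/nᵢ) / Σ(bᵢcᵢ/nᵢ), where nᵢ is the stratum total.
Stratum 1 (Low): n = 403; a·d/n = 75·208/403 = 38.7097; b·c/n = 103·17/403 = 4.3449
Stratum 2 (Middle): n = 526; a·d/n = 91·228/526 = 39.4449; b·c/n = 126·81/526 = 19.4030
Stratum 3 (High): n = 260; a·d/n = 86·106/260 = 35.0615; b·c/n = 31·37/260 = 4.4115
OR_MH = (38.7097 + 39.4449 + 35.0615) / (4.3449 + 19.4030 + 4.4115) = 113.2161 / 28.1595 = 4.02053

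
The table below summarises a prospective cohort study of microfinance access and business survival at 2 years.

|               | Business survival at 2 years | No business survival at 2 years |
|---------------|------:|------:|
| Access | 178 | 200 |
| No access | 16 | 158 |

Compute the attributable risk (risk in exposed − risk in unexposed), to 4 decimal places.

0.3789

Cells: a = 178, b = 200, c = 16, d = 158.
Risk in exposed = 178/378 = 0.470899; risk in unexposed = 16/174 = 0.091954.
Risk difference = 0.470899 − 0.091954 = 0.378945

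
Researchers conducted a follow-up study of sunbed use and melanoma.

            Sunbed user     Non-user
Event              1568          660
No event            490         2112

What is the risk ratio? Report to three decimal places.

Reading the table with exposure as columns: a = 1568 (Sunbed user, case), b = 490 (Sunbed user, non-case), c = 660 (Non-user, case), d = 2112.
Risk in exposed = 1568/2058 = 0.76190; risk in unexposed = 660/2772 = 0.23810.
RR = 0.76190 / 0.23810 = 3.20000
The risk among the exposed is 3.20 times that among the unexposed.

3.200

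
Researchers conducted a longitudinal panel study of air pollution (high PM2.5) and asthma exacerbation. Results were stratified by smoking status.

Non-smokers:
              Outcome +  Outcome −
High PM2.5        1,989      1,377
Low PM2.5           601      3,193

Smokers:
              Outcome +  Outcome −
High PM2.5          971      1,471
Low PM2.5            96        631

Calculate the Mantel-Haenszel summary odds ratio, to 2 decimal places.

6.75

OR_MH = Σ(aᵢdᵢ/nᵢ) / Σ(bᵢcᵢ/nᵢ), where nᵢ is the stratum total.
Stratum 1 (Non-smokers): n = 7160; a·d/n = 1989·3193/7160 = 886.9940; b·c/n = 1377·601/7160 = 115.5834
Stratum 2 (Smokers): n = 3169; a·d/n = 971·631/3169 = 193.3421; b·c/n = 1471·96/3169 = 44.5617
OR_MH = (886.9940 + 193.3421) / (115.5834 + 44.5617) = 1080.3361 / 160.1451 = 6.74598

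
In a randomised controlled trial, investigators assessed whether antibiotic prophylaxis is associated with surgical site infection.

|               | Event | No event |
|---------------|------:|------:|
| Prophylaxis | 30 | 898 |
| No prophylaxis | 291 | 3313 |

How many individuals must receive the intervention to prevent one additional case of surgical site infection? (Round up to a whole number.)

Risk in treated group = 30/928 = 0.03233; risk in control = 291/3604 = 0.08074.
Absolute risk reduction = 0.08074 − 0.03233 = 0.04842
NNT = 1 / ARR = 1 / 0.04842 = 20.654 → round up → 21

21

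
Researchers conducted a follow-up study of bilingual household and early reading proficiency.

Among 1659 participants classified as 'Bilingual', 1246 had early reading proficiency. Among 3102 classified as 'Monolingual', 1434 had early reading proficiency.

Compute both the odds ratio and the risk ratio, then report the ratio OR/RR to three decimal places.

2.160

From the description: a = 1246, b = 413, c = 1434, d = 1668.
OR = (1246·1668)/(413·1434) = 2078328/592242 = 3.50925
Risk in exposed = 1246/1659 = 0.75105; risk in unexposed = 1434/3102 = 0.46228; RR = 1.62467
OR/RR = 3.50925 / 1.62467 = 2.15998
The outcome is not rare, so the OR lies further from 1 than the RR.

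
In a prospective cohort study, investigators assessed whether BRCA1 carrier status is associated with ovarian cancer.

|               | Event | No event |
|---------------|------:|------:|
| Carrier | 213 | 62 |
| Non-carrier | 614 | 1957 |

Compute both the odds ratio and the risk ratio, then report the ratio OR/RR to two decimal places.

Cells: a = 213, b = 62, c = 614, d = 1957.
OR = (213·1957)/(62·614) = 416841/38068 = 10.94991
Risk in exposed = 213/275 = 0.77455; risk in unexposed = 614/2571 = 0.23882; RR = 3.24325
OR/RR = 10.94991 / 3.24325 = 3.37621
The outcome is not rare, so the OR lies further from 1 than the RR.

3.38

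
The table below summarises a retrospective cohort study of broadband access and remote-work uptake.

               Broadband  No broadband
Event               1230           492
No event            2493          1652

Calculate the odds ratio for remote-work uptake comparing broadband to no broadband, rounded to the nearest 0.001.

Reading the table with exposure as columns: a = 1230 (Broadband, case), b = 2493 (Broadband, non-case), c = 492 (No broadband, case), d = 1652.
OR = (a·d)/(b·c) = (1230 × 1652) / (2493 × 492) = 2031960 / 1226556 = 1.65664
The odds of remote-work uptake are about 1.66 times as high in the broadband group.

1.657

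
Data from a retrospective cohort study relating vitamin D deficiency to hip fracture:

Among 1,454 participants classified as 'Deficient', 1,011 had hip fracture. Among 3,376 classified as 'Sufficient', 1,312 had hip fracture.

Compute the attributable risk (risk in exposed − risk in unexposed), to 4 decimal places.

0.3067

From the description: a = 1011, b = 443, c = 1312, d = 2064.
Risk in exposed = 1011/1454 = 0.695323; risk in unexposed = 1312/3376 = 0.388626.
Risk difference = 0.695323 − 0.388626 = 0.306698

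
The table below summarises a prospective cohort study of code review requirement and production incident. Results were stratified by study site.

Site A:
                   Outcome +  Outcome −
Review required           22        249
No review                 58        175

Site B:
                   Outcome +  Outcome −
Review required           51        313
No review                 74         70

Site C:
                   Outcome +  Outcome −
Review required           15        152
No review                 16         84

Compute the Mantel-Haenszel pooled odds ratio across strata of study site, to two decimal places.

0.23

OR_MH = Σ(aᵢdᵢ/nᵢ) / Σ(bᵢcᵢ/nᵢ), where nᵢ is the stratum total.
Stratum 1 (Site A): n = 504; a·d/n = 22·175/504 = 7.6389; b·c/n = 249·58/504 = 28.6548
Stratum 2 (Site B): n = 508; a·d/n = 51·70/508 = 7.0276; b·c/n = 313·74/508 = 45.5945
Stratum 3 (Site C): n = 267; a·d/n = 15·84/267 = 4.7191; b·c/n = 152·16/267 = 9.1086
OR_MH = (7.6389 + 7.0276 + 4.7191) / (28.6548 + 45.5945 + 9.1086) = 19.3855 / 83.3579 = 0.23256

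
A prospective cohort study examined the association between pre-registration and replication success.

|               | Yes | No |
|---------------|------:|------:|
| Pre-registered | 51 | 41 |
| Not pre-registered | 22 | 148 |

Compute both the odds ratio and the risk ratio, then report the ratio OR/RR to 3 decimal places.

1.954

Cells: a = 51, b = 41, c = 22, d = 148.
OR = (51·148)/(41·22) = 7548/902 = 8.36807
Risk in exposed = 51/92 = 0.55435; risk in unexposed = 22/170 = 0.12941; RR = 4.28360
OR/RR = 8.36807 / 4.28360 = 1.95352
The outcome is not rare, so the OR lies further from 1 than the RR.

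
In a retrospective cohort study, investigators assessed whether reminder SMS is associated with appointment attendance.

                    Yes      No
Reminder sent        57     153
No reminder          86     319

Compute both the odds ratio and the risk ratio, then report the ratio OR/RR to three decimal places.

Cells: a = 57, b = 153, c = 86, d = 319.
OR = (57·319)/(153·86) = 18183/13158 = 1.38190
Risk in exposed = 57/210 = 0.27143; risk in unexposed = 86/405 = 0.21235; RR = 1.27824
OR/RR = 1.38190 / 1.27824 = 1.08109
The outcome is not rare, so the OR lies further from 1 than the RR.

1.081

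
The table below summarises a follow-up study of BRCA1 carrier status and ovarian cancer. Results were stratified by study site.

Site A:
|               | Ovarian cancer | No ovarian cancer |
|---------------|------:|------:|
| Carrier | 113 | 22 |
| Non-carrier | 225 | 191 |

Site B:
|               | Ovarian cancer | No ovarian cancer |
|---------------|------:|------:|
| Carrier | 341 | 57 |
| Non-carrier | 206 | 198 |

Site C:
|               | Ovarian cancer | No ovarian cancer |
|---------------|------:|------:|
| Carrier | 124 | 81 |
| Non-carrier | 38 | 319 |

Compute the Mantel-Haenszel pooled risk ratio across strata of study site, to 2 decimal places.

RR_MH = Σ(aᵢ·n₀ᵢ/nᵢ) / Σ(cᵢ·n₁ᵢ/nᵢ), with n₁ᵢ = aᵢ+bᵢ (exposed), n₀ᵢ = cᵢ+dᵢ (unexposed), nᵢ = n₁ᵢ+n₀ᵢ.
Stratum 1 (Site A): n₁ = 135, n₀ = 416, n = 551; a·n₀/n = 113·416/551 = 85.3140; c·n₁/n = 225·135/551 = 55.1270
Stratum 2 (Site B): n₁ = 398, n₀ = 404, n = 802; a·n₀/n = 341·404/802 = 171.7756; c·n₁/n = 206·398/802 = 102.2294
Stratum 3 (Site C): n₁ = 205, n₀ = 357, n = 562; a·n₀/n = 124·357/562 = 78.7687; c·n₁/n = 38·205/562 = 13.8612
RR_MH = (85.3140 + 171.7756 + 78.7687) / (55.1270 + 102.2294 + 13.8612) = 335.8582 / 171.2177 = 1.96159

1.96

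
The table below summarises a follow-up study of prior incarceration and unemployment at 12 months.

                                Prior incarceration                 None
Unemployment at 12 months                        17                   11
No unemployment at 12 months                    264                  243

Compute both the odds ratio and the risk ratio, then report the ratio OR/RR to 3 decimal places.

1.018

Reading the table with exposure as columns: a = 17 (Prior incarceration, case), b = 264 (Prior incarceration, non-case), c = 11 (None, case), d = 243.
OR = (17·243)/(264·11) = 4131/2904 = 1.42252
Risk in exposed = 17/281 = 0.06050; risk in unexposed = 11/254 = 0.04331; RR = 1.39696
OR/RR = 1.42252 / 1.39696 = 1.01830
The outcome is rare in both groups, so OR ≈ RR (ratio near 1).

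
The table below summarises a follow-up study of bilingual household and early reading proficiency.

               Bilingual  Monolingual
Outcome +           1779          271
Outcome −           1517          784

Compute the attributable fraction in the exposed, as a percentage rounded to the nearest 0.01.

52.41

Reading the table with exposure as columns: a = 1779 (Bilingual, case), b = 1517 (Bilingual, non-case), c = 271 (Monolingual, case), d = 784.
Risk in exposed = 1779/3296 = 0.53975; risk in unexposed = 271/1055 = 0.25687.
RR = 0.53975/0.25687 = 2.10122
AR% = (RR − 1)/RR × 100 = (2.10122 − 1)/2.10122 × 100 = 52.4086%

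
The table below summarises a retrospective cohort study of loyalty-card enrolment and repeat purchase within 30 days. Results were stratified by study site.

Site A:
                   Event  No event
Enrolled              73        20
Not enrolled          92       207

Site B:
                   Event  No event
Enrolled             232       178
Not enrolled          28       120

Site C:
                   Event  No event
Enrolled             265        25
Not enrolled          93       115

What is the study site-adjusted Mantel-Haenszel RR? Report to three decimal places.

2.360

RR_MH = Σ(aᵢ·n₀ᵢ/nᵢ) / Σ(cᵢ·n₁ᵢ/nᵢ), with n₁ᵢ = aᵢ+bᵢ (exposed), n₀ᵢ = cᵢ+dᵢ (unexposed), nᵢ = n₁ᵢ+n₀ᵢ.
Stratum 1 (Site A): n₁ = 93, n₀ = 299, n = 392; a·n₀/n = 73·299/392 = 55.6811; c·n₁/n = 92·93/392 = 21.8265
Stratum 2 (Site B): n₁ = 410, n₀ = 148, n = 558; a·n₀/n = 232·148/558 = 61.5341; c·n₁/n = 28·410/558 = 20.5735
Stratum 3 (Site C): n₁ = 290, n₀ = 208, n = 498; a·n₀/n = 265·208/498 = 110.6827; c·n₁/n = 93·290/498 = 54.1566
RR_MH = (55.6811 + 61.5341 + 110.6827) / (21.8265 + 20.5735 + 54.1566) = 227.8979 / 96.5566 = 2.36025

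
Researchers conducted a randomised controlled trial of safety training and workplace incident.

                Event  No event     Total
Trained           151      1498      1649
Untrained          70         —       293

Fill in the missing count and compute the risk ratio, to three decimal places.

The missing cell is in the unexposed row: 293 − 70 = 223.
So a = 151, b = 1498, c = 70, d = 223.
RR = [a/(a+b)] / [c/(c+d)] = (151/1649) / (70/293) = 0.09157/0.23891 = 0.38329

0.383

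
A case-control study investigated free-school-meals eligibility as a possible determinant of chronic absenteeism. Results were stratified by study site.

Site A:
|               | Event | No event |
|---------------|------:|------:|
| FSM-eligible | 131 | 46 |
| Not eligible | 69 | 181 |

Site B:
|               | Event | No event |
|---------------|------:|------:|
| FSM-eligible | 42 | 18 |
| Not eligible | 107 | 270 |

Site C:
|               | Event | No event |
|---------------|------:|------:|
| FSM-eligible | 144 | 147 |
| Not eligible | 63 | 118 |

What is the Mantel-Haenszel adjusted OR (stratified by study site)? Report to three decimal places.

OR_MH = Σ(aᵢdᵢ/nᵢ) / Σ(bᵢcᵢ/nᵢ), where nᵢ is the stratum total.
Stratum 1 (Site A): n = 427; a·d/n = 131·181/427 = 55.5293; b·c/n = 46·69/427 = 7.4333
Stratum 2 (Site B): n = 437; a·d/n = 42·270/437 = 25.9497; b·c/n = 18·107/437 = 4.4073
Stratum 3 (Site C): n = 472; a·d/n = 144·118/472 = 36.0000; b·c/n = 147·63/472 = 19.6208
OR_MH = (55.5293 + 25.9497 + 36.0000) / (7.4333 + 4.4073 + 19.6208) = 117.4789 / 31.4613 = 3.73407

3.734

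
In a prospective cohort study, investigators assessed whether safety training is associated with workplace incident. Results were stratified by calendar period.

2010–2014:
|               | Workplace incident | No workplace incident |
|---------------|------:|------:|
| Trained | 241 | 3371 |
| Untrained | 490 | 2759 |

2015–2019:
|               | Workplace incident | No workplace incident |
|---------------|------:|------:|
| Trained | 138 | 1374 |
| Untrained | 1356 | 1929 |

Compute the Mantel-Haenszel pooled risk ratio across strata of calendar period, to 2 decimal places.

0.30

RR_MH = Σ(aᵢ·n₀ᵢ/nᵢ) / Σ(cᵢ·n₁ᵢ/nᵢ), with n₁ᵢ = aᵢ+bᵢ (exposed), n₀ᵢ = cᵢ+dᵢ (unexposed), nᵢ = n₁ᵢ+n₀ᵢ.
Stratum 1 (2010–2014): n₁ = 3612, n₀ = 3249, n = 6861; a·n₀/n = 241·3249/6861 = 114.1246; c·n₁/n = 490·3612/6861 = 257.9624
Stratum 2 (2015–2019): n₁ = 1512, n₀ = 3285, n = 4797; a·n₀/n = 138·3285/4797 = 94.5028; c·n₁/n = 1356·1512/4797 = 427.4071
RR_MH = (114.1246 + 94.5028) / (257.9624 + 427.4071) = 208.6274 / 685.3695 = 0.30440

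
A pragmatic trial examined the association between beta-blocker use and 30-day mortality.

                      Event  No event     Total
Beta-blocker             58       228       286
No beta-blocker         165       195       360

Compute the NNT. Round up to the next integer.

4

Risk in treated group = 58/286 = 0.20280; risk in control = 165/360 = 0.45833.
Absolute risk reduction = 0.45833 − 0.20280 = 0.25554
NNT = 1 / ARR = 1 / 0.25554 = 3.913 → round up → 4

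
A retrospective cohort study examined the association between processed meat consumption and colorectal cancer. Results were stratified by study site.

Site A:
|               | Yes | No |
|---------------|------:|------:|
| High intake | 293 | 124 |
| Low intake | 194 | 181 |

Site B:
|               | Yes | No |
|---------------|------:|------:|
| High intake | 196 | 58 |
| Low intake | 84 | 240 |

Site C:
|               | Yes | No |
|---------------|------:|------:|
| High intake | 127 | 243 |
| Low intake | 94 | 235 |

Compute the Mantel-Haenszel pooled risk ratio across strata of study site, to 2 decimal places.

RR_MH = Σ(aᵢ·n₀ᵢ/nᵢ) / Σ(cᵢ·n₁ᵢ/nᵢ), with n₁ᵢ = aᵢ+bᵢ (exposed), n₀ᵢ = cᵢ+dᵢ (unexposed), nᵢ = n₁ᵢ+n₀ᵢ.
Stratum 1 (Site A): n₁ = 417, n₀ = 375, n = 792; a·n₀/n = 293·375/792 = 138.7311; c·n₁/n = 194·417/792 = 102.1439
Stratum 2 (Site B): n₁ = 254, n₀ = 324, n = 578; a·n₀/n = 196·324/578 = 109.8685; c·n₁/n = 84·254/578 = 36.9135
Stratum 3 (Site C): n₁ = 370, n₀ = 329, n = 699; a·n₀/n = 127·329/699 = 59.7754; c·n₁/n = 94·370/699 = 49.7568
RR_MH = (138.7311 + 109.8685 + 59.7754) / (102.1439 + 36.9135 + 49.7568) = 308.3750 / 188.8142 = 1.63322

1.63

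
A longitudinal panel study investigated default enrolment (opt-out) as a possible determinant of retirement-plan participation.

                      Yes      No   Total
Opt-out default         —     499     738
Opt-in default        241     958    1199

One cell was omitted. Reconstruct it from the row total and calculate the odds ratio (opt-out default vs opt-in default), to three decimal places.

1.904

The missing cell is in the exposed row: 738 − 499 = 239.
So a = 239, b = 499, c = 241, d = 958.
OR = (a·d)/(b·c) = (239 × 958) / (499 × 241) = 228962 / 120259 = 1.90391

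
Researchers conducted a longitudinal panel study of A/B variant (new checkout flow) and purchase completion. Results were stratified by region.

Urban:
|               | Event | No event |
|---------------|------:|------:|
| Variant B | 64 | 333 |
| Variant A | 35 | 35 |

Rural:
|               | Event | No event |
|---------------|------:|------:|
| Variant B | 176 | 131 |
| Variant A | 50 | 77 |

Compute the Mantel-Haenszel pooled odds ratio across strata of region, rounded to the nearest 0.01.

OR_MH = Σ(aᵢdᵢ/nᵢ) / Σ(bᵢcᵢ/nᵢ), where nᵢ is the stratum total.
Stratum 1 (Urban): n = 467; a·d/n = 64·35/467 = 4.7966; b·c/n = 333·35/467 = 24.9572
Stratum 2 (Rural): n = 434; a·d/n = 176·77/434 = 31.2258; b·c/n = 131·50/434 = 15.0922
OR_MH = (4.7966 + 31.2258) / (24.9572 + 15.0922) = 36.0224 / 40.0493 = 0.89945

0.90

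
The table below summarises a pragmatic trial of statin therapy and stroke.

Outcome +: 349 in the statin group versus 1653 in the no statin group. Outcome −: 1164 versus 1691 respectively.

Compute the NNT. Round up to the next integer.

Risk in treated group = 349/1513 = 0.23067; risk in control = 1653/3344 = 0.49432.
Absolute risk reduction = 0.49432 − 0.23067 = 0.26365
NNT = 1 / ARR = 1 / 0.26365 = 3.793 → round up → 4

4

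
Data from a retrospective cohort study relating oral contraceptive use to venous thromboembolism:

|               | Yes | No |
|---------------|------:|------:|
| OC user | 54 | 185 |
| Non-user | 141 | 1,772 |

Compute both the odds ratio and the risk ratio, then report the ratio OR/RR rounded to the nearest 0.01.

1.20

Cells: a = 54, b = 185, c = 141, d = 1772.
OR = (54·1772)/(185·141) = 95688/26085 = 3.66832
Risk in exposed = 54/239 = 0.22594; risk in unexposed = 141/1913 = 0.07371; RR = 3.06543
OR/RR = 3.66832 / 3.06543 = 1.19667
The outcome is not rare, so the OR lies further from 1 than the RR.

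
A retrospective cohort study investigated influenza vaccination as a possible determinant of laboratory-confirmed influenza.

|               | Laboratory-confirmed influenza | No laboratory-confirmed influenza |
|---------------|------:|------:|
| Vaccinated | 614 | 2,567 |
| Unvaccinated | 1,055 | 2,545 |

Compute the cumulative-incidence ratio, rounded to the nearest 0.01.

0.66

Cells: a = 614, b = 2567, c = 1055, d = 2545.
Risk in exposed = 614/3181 = 0.19302; risk in unexposed = 1055/3600 = 0.29306.
RR = 0.19302 / 0.29306 = 0.65865
The risk is 34% lower among the exposed than among the unexposed.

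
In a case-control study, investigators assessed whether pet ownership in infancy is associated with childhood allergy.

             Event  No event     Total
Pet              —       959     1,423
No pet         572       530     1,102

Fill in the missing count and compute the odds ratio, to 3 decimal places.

The missing cell is in the exposed row: 1423 − 959 = 464.
So a = 464, b = 959, c = 572, d = 530.
OR = (a·d)/(b·c) = (464 × 530) / (959 × 572) = 245920 / 548548 = 0.44831

0.448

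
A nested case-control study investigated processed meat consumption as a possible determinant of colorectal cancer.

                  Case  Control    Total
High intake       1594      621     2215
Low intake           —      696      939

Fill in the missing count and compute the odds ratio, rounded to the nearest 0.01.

The missing cell is in the unexposed row: 939 − 696 = 243.
So a = 1594, b = 621, c = 243, d = 696.
OR = (a·d)/(b·c) = (1594 × 696) / (621 × 243) = 1109424 / 150903 = 7.35190

7.35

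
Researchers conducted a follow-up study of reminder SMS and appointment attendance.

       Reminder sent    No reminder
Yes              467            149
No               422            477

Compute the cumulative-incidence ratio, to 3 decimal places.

2.207

Reading the table with exposure as columns: a = 467 (Reminder sent, case), b = 422 (Reminder sent, non-case), c = 149 (No reminder, case), d = 477.
Risk in exposed = 467/889 = 0.52531; risk in unexposed = 149/626 = 0.23802.
RR = 0.52531 / 0.23802 = 2.20700
The risk among the exposed is 2.21 times that among the unexposed.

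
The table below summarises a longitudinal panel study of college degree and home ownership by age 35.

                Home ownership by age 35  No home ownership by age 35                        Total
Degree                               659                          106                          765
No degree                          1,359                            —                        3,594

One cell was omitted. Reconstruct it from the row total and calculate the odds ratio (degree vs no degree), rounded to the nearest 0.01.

10.22

The missing cell is in the unexposed row: 3594 − 1359 = 2235.
So a = 659, b = 106, c = 1359, d = 2235.
OR = (a·d)/(b·c) = (659 × 2235) / (106 × 1359) = 1472865 / 144054 = 10.22440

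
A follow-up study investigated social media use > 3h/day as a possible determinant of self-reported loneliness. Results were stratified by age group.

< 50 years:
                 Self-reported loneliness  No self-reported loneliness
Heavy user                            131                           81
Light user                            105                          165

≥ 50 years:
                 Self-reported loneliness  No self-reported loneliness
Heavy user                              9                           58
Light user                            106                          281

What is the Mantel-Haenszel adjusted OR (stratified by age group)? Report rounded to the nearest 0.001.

OR_MH = Σ(aᵢdᵢ/nᵢ) / Σ(bᵢcᵢ/nᵢ), where nᵢ is the stratum total.
Stratum 1 (< 50 years): n = 482; a·d/n = 131·165/482 = 44.8444; b·c/n = 81·105/482 = 17.6452
Stratum 2 (≥ 50 years): n = 454; a·d/n = 9·281/454 = 5.5705; b·c/n = 58·106/454 = 13.5419
OR_MH = (44.8444 + 5.5705) / (17.6452 + 13.5419) = 50.4149 / 31.1871 = 1.61653

1.617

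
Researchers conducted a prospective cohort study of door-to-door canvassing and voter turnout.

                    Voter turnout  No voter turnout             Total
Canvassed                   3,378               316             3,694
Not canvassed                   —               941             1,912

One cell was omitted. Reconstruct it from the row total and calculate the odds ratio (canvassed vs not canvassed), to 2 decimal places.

The missing cell is in the unexposed row: 1912 − 941 = 971.
So a = 3378, b = 316, c = 971, d = 941.
OR = (a·d)/(b·c) = (3378 × 941) / (316 × 971) = 3178698 / 306836 = 10.35960

10.36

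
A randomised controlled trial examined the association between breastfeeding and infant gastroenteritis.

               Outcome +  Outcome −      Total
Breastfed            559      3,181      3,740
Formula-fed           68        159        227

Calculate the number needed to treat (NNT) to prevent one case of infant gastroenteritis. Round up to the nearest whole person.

Risk in treated group = 559/3740 = 0.14947; risk in control = 68/227 = 0.29956.
Absolute risk reduction = 0.29956 − 0.14947 = 0.15009
NNT = 1 / ARR = 1 / 0.15009 = 6.662 → round up → 7

7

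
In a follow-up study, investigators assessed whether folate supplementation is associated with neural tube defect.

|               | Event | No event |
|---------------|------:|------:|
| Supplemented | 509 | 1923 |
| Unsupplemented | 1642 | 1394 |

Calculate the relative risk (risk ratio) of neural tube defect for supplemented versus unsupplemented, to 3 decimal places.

0.387

Cells: a = 509, b = 1923, c = 1642, d = 1394.
Risk in exposed = 509/2432 = 0.20929; risk in unexposed = 1642/3036 = 0.54084.
RR = 0.20929 / 0.54084 = 0.38697
The risk is 61% lower among the exposed than among the unexposed.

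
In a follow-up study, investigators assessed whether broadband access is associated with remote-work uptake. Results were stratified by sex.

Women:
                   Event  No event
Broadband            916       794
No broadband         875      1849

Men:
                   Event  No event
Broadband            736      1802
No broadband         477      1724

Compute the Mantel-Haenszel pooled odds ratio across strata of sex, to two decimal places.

1.92

OR_MH = Σ(aᵢdᵢ/nᵢ) / Σ(bᵢcᵢ/nᵢ), where nᵢ is the stratum total.
Stratum 1 (Women): n = 4434; a·d/n = 916·1849/4434 = 381.9765; b·c/n = 794·875/4434 = 156.6870
Stratum 2 (Men): n = 4739; a·d/n = 736·1724/4739 = 267.7493; b·c/n = 1802·477/4739 = 181.3788
OR_MH = (381.9765 + 267.7493) / (156.6870 + 181.3788) = 649.7259 / 338.0657 = 1.92189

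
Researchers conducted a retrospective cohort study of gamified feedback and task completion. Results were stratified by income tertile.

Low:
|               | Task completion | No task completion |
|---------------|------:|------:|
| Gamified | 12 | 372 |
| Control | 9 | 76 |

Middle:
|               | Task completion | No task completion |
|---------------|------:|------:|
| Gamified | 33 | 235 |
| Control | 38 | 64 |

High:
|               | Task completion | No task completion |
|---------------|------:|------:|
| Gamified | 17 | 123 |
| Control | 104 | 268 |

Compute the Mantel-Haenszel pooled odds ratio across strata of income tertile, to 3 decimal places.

OR_MH = Σ(aᵢdᵢ/nᵢ) / Σ(bᵢcᵢ/nᵢ), where nᵢ is the stratum total.
Stratum 1 (Low): n = 469; a·d/n = 12·76/469 = 1.9446; b·c/n = 372·9/469 = 7.1386
Stratum 2 (Middle): n = 370; a·d/n = 33·64/370 = 5.7081; b·c/n = 235·38/370 = 24.1351
Stratum 3 (High): n = 512; a·d/n = 17·268/512 = 8.8984; b·c/n = 123·104/512 = 24.9844
OR_MH = (1.9446 + 5.7081 + 8.8984) / (7.1386 + 24.1351 + 24.9844) = 16.5511 / 56.2581 = 0.29420

0.294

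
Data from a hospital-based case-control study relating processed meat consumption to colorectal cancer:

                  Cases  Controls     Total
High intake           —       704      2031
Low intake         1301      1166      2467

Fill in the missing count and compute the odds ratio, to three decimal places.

The missing cell is in the exposed row: 2031 − 704 = 1327.
So a = 1327, b = 704, c = 1301, d = 1166.
OR = (a·d)/(b·c) = (1327 × 1166) / (704 × 1301) = 1547282 / 915904 = 1.68935

1.689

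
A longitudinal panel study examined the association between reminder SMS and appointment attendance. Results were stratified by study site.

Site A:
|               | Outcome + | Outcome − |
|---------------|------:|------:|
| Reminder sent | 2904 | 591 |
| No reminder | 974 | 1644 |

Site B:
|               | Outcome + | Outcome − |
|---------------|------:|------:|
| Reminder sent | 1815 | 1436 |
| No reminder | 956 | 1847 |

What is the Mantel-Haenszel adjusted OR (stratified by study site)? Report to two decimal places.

OR_MH = Σ(aᵢdᵢ/nᵢ) / Σ(bᵢcᵢ/nᵢ), where nᵢ is the stratum total.
Stratum 1 (Site A): n = 6113; a·d/n = 2904·1644/6113 = 780.9874; b·c/n = 591·974/6113 = 94.1655
Stratum 2 (Site B): n = 6054; a·d/n = 1815·1847/6054 = 553.7339; b·c/n = 1436·956/6054 = 226.7618
OR_MH = (780.9874 + 553.7339) / (94.1655 + 226.7618) = 1334.7213 / 320.9274 = 4.15895

4.16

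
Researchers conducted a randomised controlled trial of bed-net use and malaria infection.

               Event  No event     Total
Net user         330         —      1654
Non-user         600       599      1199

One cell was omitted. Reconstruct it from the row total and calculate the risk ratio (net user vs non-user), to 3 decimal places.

0.399

The missing cell is in the exposed row: 1654 − 330 = 1324.
So a = 330, b = 1324, c = 600, d = 599.
RR = [a/(a+b)] / [c/(c+d)] = (330/1654) / (600/1199) = 0.19952/0.50042 = 0.39870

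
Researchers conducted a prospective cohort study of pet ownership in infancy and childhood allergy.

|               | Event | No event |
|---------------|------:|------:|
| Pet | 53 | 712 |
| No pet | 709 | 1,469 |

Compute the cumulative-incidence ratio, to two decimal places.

Cells: a = 53, b = 712, c = 709, d = 1469.
Risk in exposed = 53/765 = 0.06928; risk in unexposed = 709/2178 = 0.32553.
RR = 0.06928 / 0.32553 = 0.21283
The risk is 79% lower among the exposed than among the unexposed.

0.21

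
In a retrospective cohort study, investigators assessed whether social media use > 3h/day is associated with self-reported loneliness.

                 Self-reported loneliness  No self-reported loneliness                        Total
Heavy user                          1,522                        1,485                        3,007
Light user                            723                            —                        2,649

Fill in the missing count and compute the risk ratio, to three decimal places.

The missing cell is in the unexposed row: 2649 − 723 = 1926.
So a = 1522, b = 1485, c = 723, d = 1926.
RR = [a/(a+b)] / [c/(c+d)] = (1522/3007) / (723/2649) = 0.50615/0.27293 = 1.85449

1.854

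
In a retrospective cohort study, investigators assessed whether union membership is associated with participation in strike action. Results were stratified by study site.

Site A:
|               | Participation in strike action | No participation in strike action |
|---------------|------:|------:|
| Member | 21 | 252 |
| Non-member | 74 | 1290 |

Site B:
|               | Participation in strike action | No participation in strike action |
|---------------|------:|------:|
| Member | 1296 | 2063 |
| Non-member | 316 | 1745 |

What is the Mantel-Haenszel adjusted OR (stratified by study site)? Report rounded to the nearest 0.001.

OR_MH = Σ(aᵢdᵢ/nᵢ) / Σ(bᵢcᵢ/nᵢ), where nᵢ is the stratum total.
Stratum 1 (Site A): n = 1637; a·d/n = 21·1290/1637 = 16.5486; b·c/n = 252·74/1637 = 11.3916
Stratum 2 (Site B): n = 5420; a·d/n = 1296·1745/5420 = 417.2546; b·c/n = 2063·316/5420 = 120.2782
OR_MH = (16.5486 + 417.2546) / (11.3916 + 120.2782) = 433.8032 / 131.6698 = 3.29463

3.295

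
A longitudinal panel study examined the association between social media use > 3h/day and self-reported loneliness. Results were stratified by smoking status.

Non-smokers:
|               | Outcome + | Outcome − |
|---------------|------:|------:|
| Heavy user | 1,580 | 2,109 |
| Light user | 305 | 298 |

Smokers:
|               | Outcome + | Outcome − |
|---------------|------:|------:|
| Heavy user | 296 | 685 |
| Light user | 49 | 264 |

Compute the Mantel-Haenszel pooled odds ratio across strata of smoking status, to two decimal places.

0.97

OR_MH = Σ(aᵢdᵢ/nᵢ) / Σ(bᵢcᵢ/nᵢ), where nᵢ is the stratum total.
Stratum 1 (Non-smokers): n = 4292; a·d/n = 1580·298/4292 = 109.7018; b·c/n = 2109·305/4292 = 149.8707
Stratum 2 (Smokers): n = 1294; a·d/n = 296·264/1294 = 60.3895; b·c/n = 685·49/1294 = 25.9389
OR_MH = (109.7018 + 60.3895) / (149.8707 + 25.9389) = 170.0913 / 175.8096 = 0.96747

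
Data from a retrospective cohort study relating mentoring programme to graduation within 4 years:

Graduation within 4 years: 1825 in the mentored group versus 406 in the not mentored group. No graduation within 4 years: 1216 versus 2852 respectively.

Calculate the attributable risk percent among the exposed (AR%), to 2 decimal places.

From the description: a = 1825, b = 1216, c = 406, d = 2852.
Risk in exposed = 1825/3041 = 0.60013; risk in unexposed = 406/3258 = 0.12462.
RR = 0.60013/0.12462 = 4.81583
AR% = (RR − 1)/RR × 100 = (4.81583 − 1)/4.81583 × 100 = 79.2352%

79.24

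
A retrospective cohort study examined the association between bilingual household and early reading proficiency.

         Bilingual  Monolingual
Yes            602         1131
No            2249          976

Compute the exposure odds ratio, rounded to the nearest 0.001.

0.231

Reading the table with exposure as columns: a = 602 (Bilingual, case), b = 2249 (Bilingual, non-case), c = 1131 (Monolingual, case), d = 976.
OR = (a·d)/(b·c) = (602 × 976) / (2249 × 1131) = 587552 / 2543619 = 0.23099
Exposure is associated with lower odds of early reading proficiency (OR = 0.23 < 1).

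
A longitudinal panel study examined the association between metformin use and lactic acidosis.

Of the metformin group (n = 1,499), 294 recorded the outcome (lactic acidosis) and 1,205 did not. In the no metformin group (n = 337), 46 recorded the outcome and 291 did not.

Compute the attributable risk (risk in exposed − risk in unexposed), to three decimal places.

From the description: a = 294, b = 1205, c = 46, d = 291.
Risk in exposed = 294/1499 = 0.196131; risk in unexposed = 46/337 = 0.136499.
Risk difference = 0.196131 − 0.136499 = 0.059632

0.060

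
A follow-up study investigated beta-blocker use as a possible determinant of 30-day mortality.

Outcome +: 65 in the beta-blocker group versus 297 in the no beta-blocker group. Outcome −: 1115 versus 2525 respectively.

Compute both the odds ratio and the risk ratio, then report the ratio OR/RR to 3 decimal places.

From the description: a = 65, b = 1115, c = 297, d = 2525.
OR = (65·2525)/(1115·297) = 164125/331155 = 0.49561
Risk in exposed = 65/1180 = 0.05508; risk in unexposed = 297/2822 = 0.10524; RR = 0.52340
OR/RR = 0.49561 / 0.52340 = 0.94692
The outcome is not rare, so the OR lies further from 1 than the RR.

0.947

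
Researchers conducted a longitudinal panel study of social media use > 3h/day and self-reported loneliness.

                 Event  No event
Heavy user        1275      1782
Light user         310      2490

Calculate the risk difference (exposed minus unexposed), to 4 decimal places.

Cells: a = 1275, b = 1782, c = 310, d = 2490.
Risk in exposed = 1275/3057 = 0.417076; risk in unexposed = 310/2800 = 0.110714.
Risk difference = 0.417076 − 0.110714 = 0.306361

0.3064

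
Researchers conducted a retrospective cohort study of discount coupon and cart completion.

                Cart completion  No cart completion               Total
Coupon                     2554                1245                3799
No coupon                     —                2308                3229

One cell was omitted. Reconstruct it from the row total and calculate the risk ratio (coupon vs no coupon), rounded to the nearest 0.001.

2.357

The missing cell is in the unexposed row: 3229 − 2308 = 921.
So a = 2554, b = 1245, c = 921, d = 2308.
RR = [a/(a+b)] / [c/(c+d)] = (2554/3799) / (921/3229) = 0.67228/0.28523 = 2.35700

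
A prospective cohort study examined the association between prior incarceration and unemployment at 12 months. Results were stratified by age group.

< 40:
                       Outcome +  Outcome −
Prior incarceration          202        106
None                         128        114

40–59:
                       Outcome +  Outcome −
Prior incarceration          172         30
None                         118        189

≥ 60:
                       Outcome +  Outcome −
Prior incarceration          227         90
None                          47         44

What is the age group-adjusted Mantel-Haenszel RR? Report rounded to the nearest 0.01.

1.57

RR_MH = Σ(aᵢ·n₀ᵢ/nᵢ) / Σ(cᵢ·n₁ᵢ/nᵢ), with n₁ᵢ = aᵢ+bᵢ (exposed), n₀ᵢ = cᵢ+dᵢ (unexposed), nᵢ = n₁ᵢ+n₀ᵢ.
Stratum 1 (< 40): n₁ = 308, n₀ = 242, n = 550; a·n₀/n = 202·242/550 = 88.8800; c·n₁/n = 128·308/550 = 71.6800
Stratum 2 (40–59): n₁ = 202, n₀ = 307, n = 509; a·n₀/n = 172·307/509 = 103.7407; c·n₁/n = 118·202/509 = 46.8291
Stratum 3 (≥ 60): n₁ = 317, n₀ = 91, n = 408; a·n₀/n = 227·91/408 = 50.6299; c·n₁/n = 47·317/408 = 36.5172
RR_MH = (88.8800 + 103.7407 + 50.6299) / (71.6800 + 46.8291 + 36.5172) = 243.2506 / 155.0262 = 1.56909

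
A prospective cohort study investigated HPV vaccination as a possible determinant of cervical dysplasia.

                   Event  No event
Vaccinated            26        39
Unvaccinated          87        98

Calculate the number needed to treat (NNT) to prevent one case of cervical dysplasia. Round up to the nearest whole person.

Risk in treated group = 26/65 = 0.40000; risk in control = 87/185 = 0.47027.
Absolute risk reduction = 0.47027 − 0.40000 = 0.07027
NNT = 1 / ARR = 1 / 0.07027 = 14.231 → round up → 15

15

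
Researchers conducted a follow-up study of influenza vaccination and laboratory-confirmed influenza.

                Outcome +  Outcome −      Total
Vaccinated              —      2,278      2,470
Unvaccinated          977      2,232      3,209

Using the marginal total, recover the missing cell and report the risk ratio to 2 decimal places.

The missing cell is in the exposed row: 2470 − 2278 = 192.
So a = 192, b = 2278, c = 977, d = 2232.
RR = [a/(a+b)] / [c/(c+d)] = (192/2470) / (977/3209) = 0.07773/0.30446 = 0.25532

0.26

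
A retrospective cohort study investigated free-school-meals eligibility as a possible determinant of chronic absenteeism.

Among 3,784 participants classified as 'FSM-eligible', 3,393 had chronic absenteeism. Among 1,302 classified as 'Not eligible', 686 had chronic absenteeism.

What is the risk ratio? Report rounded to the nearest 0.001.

From the description: a = 3393, b = 391, c = 686, d = 616.
Risk in exposed = 3393/3784 = 0.89667; risk in unexposed = 686/1302 = 0.52688.
RR = 0.89667 / 0.52688 = 1.70184
The risk among the exposed is 1.70 times that among the unexposed.

1.702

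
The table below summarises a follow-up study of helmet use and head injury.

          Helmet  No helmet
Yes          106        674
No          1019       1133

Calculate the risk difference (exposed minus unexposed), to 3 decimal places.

Reading the table with exposure as columns: a = 106 (Helmet, case), b = 1019 (Helmet, non-case), c = 674 (No helmet, case), d = 1133.
Risk in exposed = 106/1125 = 0.094222; risk in unexposed = 674/1807 = 0.372994.
Risk difference = 0.094222 − 0.372994 = -0.278772

-0.279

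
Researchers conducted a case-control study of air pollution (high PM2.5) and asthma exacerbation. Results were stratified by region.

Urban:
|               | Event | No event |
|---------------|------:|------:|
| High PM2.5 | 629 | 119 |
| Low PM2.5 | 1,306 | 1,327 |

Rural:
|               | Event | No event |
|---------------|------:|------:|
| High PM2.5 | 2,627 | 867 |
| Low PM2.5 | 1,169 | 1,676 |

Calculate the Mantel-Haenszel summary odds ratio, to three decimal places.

4.573

OR_MH = Σ(aᵢdᵢ/nᵢ) / Σ(bᵢcᵢ/nᵢ), where nᵢ is the stratum total.
Stratum 1 (Urban): n = 3381; a·d/n = 629·1327/3381 = 246.8746; b·c/n = 119·1306/3381 = 45.9669
Stratum 2 (Rural): n = 6339; a·d/n = 2627·1676/6339 = 694.5657; b·c/n = 867·1169/6339 = 159.8869
OR_MH = (246.8746 + 694.5657) / (45.9669 + 159.8869) = 941.4403 / 205.8538 = 4.57335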